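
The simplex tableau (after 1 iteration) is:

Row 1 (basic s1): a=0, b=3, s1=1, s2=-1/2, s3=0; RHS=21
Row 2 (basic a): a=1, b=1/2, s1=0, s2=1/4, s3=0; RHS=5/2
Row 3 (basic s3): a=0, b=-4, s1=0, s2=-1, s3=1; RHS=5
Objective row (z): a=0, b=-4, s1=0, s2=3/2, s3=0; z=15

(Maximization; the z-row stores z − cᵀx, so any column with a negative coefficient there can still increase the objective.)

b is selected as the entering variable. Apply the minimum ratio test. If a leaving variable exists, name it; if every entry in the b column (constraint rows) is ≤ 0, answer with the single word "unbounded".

a

Ratios: row 1 (s1): 21/3 = 7; row 2 (a): (5/2)/(1/2) = 5; row 3 (s3): entry -4 ≤ 0, skip.
Minimum ratio is in the a row, so a leaves.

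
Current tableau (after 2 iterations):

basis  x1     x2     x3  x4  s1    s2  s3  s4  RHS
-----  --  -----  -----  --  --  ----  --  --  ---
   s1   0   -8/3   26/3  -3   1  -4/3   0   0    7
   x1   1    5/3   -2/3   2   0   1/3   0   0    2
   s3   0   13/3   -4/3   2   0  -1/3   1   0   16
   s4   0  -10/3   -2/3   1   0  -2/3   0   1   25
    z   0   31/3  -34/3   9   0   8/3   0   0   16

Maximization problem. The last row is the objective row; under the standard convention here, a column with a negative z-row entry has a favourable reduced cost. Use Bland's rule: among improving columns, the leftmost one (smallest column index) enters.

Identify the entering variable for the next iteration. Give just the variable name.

Objective-row coefficients: x1: 0, x2: 31/3, x3: -34/3, x4: 9, s1: 0, s2: 8/3, s3: 0, s4: 0.
Improving columns: x3. Bland's rule picks the smallest column index → x3.

x3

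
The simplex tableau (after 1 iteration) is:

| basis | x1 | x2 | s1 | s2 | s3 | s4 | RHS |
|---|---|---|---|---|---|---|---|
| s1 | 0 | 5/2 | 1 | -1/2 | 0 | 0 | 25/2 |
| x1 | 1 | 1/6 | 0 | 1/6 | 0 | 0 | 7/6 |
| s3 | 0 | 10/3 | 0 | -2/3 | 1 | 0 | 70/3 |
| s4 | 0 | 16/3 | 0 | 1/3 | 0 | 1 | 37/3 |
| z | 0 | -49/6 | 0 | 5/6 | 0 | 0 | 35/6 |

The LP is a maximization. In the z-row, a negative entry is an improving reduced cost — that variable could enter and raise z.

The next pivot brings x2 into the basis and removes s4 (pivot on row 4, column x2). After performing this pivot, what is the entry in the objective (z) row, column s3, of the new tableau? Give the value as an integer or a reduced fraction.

Pivot element is row 4, column x2: 16/3.
Normalize row 4: new (row 4, s3) = 0/(16/3) = 0.
z-row ← z-row − (-49/6)·(new row 4): 0 − (-49/6)·0 = 0.

0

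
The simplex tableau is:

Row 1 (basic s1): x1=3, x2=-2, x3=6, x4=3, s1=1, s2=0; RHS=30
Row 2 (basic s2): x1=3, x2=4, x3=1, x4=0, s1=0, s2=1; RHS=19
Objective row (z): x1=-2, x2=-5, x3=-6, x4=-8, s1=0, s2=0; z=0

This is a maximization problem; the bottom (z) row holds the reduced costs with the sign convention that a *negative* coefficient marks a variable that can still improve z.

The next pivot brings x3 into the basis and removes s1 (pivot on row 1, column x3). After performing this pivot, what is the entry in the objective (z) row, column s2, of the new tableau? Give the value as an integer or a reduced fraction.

0

Pivot element is row 1, column x3: 6.
Normalize row 1: new (row 1, s2) = 0/6 = 0.
z-row ← z-row − (-6)·(new row 1): 0 − (-6)·0 = 0.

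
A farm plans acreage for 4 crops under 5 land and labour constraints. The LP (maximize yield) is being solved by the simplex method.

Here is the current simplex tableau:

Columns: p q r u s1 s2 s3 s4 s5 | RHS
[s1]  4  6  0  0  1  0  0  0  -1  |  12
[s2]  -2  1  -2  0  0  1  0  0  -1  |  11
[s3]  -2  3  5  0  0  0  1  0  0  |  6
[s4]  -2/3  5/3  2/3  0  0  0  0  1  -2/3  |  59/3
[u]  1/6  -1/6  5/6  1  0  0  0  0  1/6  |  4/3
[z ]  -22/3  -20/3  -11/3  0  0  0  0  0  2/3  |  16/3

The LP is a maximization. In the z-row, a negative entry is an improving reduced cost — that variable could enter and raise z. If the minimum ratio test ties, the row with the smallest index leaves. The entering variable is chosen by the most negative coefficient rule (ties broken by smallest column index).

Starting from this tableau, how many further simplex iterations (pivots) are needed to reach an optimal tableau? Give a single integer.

3

pivot: p in, s1 out → z = 82/3
pivot: r in, u out → z = 31
pivot: s5 in, r out → z = 32
No improving column remains; optimal.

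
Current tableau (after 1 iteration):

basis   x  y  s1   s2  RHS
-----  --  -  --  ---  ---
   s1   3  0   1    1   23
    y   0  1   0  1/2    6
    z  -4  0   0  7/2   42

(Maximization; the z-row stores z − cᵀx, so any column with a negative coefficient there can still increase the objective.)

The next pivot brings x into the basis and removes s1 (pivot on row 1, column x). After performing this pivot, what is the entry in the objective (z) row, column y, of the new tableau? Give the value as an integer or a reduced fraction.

0

Pivot element is row 1, column x: 3.
Normalize row 1: new (row 1, y) = 0/3 = 0.
z-row ← z-row − (-4)·(new row 1): 0 − (-4)·0 = 0.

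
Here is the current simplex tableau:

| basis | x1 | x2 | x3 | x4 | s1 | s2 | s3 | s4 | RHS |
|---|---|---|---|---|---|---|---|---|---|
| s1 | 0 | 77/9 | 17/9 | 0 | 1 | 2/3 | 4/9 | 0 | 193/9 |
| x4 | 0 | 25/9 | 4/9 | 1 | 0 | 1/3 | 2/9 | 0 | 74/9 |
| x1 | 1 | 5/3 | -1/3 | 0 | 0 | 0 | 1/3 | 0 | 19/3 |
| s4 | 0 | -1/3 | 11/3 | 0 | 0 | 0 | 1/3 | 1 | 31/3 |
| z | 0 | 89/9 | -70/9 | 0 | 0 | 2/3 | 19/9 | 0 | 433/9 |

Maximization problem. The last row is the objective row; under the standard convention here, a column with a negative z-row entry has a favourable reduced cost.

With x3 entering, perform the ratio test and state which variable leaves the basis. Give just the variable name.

Ratios: row 1 (s1): (193/9)/(17/9) = 193/17; row 2 (x4): (74/9)/(4/9) = 37/2; row 3 (x1): entry -1/3 ≤ 0, skip; row 4 (s4): (31/3)/(11/3) = 31/11.
Minimum ratio 31/11 is in the s4 row, so s4 leaves.

s4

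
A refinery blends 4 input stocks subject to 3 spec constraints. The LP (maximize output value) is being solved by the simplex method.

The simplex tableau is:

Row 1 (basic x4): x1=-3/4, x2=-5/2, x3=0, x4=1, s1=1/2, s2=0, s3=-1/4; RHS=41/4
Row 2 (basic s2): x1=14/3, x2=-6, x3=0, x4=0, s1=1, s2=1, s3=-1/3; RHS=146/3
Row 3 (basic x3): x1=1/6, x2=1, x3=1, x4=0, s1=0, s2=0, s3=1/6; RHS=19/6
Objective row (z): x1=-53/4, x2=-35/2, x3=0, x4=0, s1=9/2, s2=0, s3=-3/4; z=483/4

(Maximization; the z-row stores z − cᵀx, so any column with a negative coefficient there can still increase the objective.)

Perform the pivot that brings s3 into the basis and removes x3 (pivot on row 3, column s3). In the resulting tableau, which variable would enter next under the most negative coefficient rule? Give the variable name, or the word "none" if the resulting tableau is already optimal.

x2

Pivot element 1/6. New z-row = old z-row − (-3/4)·(row 3/(1/6)).
Updated z-row coefficients: x1: -25/2, x2: -13, x3: 9/2, x4: 0, s1: 9/2, s2: 0, s3: 0.
The most negative is -13 in column x2, so x2 would enter next.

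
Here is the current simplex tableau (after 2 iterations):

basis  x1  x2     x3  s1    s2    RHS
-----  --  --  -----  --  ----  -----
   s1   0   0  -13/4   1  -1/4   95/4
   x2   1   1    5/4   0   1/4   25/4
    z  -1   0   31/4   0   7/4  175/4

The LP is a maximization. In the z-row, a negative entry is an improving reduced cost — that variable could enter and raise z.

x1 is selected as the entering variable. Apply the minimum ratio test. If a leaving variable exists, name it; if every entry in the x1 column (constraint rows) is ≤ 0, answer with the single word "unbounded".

Ratios: row 1 (s1): entry 0 ≤ 0, skip; row 2 (x2): (25/4)/1 = 25/4.
Minimum ratio is in the x2 row, so x2 leaves.

x2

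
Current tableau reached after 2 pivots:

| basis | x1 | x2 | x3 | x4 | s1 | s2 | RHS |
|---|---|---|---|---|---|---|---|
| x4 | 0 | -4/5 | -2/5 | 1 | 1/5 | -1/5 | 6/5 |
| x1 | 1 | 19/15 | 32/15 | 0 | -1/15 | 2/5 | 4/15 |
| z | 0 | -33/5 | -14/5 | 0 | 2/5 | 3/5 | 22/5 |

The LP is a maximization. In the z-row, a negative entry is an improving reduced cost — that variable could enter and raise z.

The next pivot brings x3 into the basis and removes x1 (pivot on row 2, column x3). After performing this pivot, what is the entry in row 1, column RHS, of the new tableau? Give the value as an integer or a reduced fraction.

Pivot element is row 2, column x3: 32/15.
Normalize row 2: new (row 2, RHS) = (4/15)/(32/15) = 1/8.
row 1 ← row 1 − (-2/5)·(new row 2): 6/5 − (-2/5)·(1/8) = 5/4.

5/4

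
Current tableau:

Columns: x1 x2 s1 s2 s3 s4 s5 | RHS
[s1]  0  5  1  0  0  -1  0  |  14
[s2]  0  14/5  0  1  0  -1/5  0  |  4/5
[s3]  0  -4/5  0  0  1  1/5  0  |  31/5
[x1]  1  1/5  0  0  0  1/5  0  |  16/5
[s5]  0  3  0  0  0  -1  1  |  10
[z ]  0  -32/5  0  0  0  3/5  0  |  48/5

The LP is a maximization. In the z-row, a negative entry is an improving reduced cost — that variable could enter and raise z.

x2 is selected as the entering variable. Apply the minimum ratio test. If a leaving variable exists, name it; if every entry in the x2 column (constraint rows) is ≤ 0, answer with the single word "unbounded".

s2

Ratios: row 1 (s1): 14/5 = 14/5; row 2 (s2): (4/5)/(14/5) = 2/7; row 3 (s3): entry -4/5 ≤ 0, skip; row 4 (x1): (16/5)/(1/5) = 16; row 5 (s5): 10/3 = 10/3.
Minimum ratio is in the s2 row, so s2 leaves.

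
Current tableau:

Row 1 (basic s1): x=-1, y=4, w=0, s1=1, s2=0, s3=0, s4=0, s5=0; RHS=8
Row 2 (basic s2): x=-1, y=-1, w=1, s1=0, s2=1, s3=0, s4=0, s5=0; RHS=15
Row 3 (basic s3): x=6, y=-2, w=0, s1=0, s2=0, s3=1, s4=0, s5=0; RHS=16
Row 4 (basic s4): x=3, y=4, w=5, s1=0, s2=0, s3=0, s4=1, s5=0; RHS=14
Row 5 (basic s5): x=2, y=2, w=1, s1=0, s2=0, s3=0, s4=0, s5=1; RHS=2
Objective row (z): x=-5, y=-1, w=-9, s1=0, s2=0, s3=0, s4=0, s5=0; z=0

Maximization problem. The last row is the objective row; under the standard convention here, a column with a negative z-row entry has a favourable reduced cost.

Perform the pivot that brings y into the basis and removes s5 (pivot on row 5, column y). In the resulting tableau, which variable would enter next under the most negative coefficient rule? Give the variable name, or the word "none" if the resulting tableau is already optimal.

w

Pivot element 2. New z-row = old z-row − (-1)·(row 5/2).
Updated z-row coefficients: x: -4, y: 0, w: -17/2, s1: 0, s2: 0, s3: 0, s4: 0, s5: 1/2.
The most negative is -17/2 in column w, so w would enter next.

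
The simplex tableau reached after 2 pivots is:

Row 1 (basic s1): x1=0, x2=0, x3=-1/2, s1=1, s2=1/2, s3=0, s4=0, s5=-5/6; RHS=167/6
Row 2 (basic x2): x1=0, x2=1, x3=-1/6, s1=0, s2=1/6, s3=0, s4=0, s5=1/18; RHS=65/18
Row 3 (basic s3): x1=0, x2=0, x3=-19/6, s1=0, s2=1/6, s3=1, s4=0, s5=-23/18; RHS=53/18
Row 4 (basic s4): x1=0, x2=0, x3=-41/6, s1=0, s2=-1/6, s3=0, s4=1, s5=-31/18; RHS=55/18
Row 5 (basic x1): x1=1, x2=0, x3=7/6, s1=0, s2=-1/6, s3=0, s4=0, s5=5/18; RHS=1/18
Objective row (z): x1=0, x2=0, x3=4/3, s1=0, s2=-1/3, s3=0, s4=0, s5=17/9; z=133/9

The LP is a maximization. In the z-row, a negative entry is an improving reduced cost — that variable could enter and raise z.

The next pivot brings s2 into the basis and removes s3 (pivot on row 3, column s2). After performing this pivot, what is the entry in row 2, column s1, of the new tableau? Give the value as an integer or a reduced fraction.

0

Pivot element is row 3, column s2: 1/6.
Normalize row 3: new (row 3, s1) = 0/(1/6) = 0.
row 2 ← row 2 − (1/6)·(new row 3): 0 − (1/6)·0 = 0.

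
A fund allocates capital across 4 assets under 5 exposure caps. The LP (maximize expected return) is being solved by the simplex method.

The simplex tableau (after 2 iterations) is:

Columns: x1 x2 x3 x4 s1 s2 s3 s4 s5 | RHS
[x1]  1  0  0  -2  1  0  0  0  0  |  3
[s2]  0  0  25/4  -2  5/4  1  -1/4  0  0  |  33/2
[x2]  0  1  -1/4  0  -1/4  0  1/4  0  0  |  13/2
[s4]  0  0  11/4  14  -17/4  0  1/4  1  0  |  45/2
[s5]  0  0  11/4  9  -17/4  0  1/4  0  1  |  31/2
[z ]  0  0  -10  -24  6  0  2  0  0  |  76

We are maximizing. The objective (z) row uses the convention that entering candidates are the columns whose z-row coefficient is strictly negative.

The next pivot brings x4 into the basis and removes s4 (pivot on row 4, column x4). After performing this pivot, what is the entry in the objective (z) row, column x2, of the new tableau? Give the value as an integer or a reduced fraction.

0

Pivot element is row 4, column x4: 14.
Normalize row 4: new (row 4, x2) = 0/14 = 0.
z-row ← z-row − (-24)·(new row 4): 0 − (-24)·0 = 0.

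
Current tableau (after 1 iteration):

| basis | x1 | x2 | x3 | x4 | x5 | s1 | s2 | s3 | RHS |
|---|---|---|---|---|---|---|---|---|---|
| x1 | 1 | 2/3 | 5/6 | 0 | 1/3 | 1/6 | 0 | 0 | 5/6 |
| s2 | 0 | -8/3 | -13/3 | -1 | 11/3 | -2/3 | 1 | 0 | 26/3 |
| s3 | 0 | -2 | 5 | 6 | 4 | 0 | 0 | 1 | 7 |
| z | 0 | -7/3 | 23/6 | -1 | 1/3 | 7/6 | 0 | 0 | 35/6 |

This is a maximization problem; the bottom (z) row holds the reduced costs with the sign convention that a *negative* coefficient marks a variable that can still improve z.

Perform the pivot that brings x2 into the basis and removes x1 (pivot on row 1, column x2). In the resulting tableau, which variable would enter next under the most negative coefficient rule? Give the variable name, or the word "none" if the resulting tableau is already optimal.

x4

Pivot element 2/3. New z-row = old z-row − (-7/3)·(row 1/(2/3)).
Updated z-row coefficients: x1: 7/2, x2: 0, x3: 27/4, x4: -1, x5: 3/2, s1: 7/4, s2: 0, s3: 0.
The most negative is -1 in column x4, so x4 would enter next.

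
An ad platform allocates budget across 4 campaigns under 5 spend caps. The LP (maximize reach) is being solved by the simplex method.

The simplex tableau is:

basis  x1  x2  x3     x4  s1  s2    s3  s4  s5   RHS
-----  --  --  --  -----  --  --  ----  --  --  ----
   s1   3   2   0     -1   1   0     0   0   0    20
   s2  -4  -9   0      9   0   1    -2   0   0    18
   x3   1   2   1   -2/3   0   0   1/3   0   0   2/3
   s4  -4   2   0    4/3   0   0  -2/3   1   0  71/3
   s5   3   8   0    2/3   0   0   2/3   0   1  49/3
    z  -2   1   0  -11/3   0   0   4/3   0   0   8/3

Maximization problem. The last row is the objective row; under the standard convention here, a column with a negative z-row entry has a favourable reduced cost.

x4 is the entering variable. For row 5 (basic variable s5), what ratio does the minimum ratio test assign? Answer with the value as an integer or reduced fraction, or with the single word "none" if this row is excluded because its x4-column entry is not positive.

49/2

Ratio = RHS / (x4 entry) = (49/3) / (2/3) = 49/2.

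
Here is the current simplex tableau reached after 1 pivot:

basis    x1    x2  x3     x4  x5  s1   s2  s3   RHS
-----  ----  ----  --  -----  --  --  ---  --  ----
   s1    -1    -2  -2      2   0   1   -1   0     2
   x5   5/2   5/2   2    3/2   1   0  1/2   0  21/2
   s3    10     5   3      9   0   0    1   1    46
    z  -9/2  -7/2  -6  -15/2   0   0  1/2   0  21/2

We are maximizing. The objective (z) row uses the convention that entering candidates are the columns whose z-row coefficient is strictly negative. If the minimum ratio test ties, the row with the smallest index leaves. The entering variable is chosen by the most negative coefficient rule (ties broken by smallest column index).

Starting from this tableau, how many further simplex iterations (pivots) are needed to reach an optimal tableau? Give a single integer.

2

pivot: x4 in, s1 out → z = 18
pivot: x3 in, x5 out → z = 369/7
No improving column remains; optimal.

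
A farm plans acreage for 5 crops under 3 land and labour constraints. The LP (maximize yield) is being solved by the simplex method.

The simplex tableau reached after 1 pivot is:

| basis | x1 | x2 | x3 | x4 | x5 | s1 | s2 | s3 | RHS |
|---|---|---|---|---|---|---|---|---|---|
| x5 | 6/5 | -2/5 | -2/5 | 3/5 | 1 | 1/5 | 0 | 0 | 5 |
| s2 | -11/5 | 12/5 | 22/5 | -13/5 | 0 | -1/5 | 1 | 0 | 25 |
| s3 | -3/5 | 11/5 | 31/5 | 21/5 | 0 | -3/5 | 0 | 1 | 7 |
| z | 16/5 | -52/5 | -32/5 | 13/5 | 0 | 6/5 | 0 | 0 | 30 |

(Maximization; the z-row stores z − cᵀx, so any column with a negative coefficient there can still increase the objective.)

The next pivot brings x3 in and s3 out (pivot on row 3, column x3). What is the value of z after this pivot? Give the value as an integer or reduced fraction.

Minimum ratio for x3: 7/(31/5) = 35/31.
z changes by −(z-row coeff of x3)·ratio = −(-32/5)·(35/31) = 224/31.
New z = 30 + (224/31) = 1154/31.

1154/31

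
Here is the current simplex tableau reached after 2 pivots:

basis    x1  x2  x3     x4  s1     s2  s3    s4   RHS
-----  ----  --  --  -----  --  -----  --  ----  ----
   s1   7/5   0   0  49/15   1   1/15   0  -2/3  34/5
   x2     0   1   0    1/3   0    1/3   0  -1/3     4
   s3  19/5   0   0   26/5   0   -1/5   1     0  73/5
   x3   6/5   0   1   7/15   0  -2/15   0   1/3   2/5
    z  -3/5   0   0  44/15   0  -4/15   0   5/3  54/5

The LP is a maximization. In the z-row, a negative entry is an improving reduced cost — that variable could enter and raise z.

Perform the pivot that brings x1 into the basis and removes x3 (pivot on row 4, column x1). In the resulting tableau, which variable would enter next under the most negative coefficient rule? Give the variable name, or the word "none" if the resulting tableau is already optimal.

s2

Pivot element 6/5. New z-row = old z-row − (-3/5)·(row 4/(6/5)).
Updated z-row coefficients: x1: 0, x2: 0, x3: 1/2, x4: 19/6, s1: 0, s2: -1/3, s3: 0, s4: 11/6.
The most negative is -1/3 in column s2, so s2 would enter next.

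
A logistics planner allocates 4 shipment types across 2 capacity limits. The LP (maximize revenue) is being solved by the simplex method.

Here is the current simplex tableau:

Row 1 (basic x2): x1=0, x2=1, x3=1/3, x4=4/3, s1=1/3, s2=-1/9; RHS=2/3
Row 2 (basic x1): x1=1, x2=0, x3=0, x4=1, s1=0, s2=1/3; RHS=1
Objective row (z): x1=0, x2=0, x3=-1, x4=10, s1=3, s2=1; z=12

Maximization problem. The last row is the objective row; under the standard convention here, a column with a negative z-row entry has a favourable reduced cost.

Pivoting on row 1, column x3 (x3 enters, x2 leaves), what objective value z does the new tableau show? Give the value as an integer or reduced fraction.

14

Minimum ratio for x3: (2/3)/(1/3) = 2.
z changes by −(z-row coeff of x3)·ratio = −(-1)·2 = 2.
New z = 12 + 2 = 14.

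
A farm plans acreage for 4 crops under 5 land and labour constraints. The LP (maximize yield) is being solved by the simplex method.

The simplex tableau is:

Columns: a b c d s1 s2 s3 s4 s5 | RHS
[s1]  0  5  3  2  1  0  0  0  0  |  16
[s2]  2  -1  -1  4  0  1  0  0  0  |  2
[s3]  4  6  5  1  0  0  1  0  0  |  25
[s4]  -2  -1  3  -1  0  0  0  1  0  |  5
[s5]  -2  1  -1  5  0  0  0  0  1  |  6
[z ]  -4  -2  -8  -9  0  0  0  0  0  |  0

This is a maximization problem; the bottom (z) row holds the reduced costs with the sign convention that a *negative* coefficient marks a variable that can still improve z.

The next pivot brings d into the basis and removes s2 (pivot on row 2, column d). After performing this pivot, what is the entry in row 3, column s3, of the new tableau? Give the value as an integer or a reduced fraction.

Pivot element is row 2, column d: 4.
Normalize row 2: new (row 2, s3) = 0/4 = 0.
row 3 ← row 3 − 1·(new row 2): 1 − 1·0 = 1.

1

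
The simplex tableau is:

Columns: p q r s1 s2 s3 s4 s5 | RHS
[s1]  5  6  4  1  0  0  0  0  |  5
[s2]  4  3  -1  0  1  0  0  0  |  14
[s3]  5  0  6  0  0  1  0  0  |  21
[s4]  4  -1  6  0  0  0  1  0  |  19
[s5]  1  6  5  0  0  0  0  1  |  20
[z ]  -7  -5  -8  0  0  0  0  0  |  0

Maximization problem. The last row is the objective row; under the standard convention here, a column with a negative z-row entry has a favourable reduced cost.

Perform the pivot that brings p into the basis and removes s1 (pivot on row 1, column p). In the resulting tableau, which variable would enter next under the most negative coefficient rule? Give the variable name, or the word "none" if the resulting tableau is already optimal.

Pivot element 5. New z-row = old z-row − (-7)·(row 1/5).
Updated z-row coefficients: p: 0, q: 17/5, r: -12/5, s1: 7/5, s2: 0, s3: 0, s4: 0, s5: 0.
The most negative is -12/5 in column r, so r would enter next.

r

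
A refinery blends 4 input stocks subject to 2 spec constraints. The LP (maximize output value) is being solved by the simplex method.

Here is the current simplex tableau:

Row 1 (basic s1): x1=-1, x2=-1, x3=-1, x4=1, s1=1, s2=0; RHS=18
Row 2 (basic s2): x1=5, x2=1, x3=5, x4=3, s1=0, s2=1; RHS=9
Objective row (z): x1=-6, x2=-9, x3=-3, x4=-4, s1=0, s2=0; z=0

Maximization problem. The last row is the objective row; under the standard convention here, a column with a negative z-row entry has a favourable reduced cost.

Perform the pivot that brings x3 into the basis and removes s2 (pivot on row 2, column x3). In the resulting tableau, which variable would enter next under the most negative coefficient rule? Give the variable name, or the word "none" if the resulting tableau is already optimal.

x2

Pivot element 5. New z-row = old z-row − (-3)·(row 2/5).
Updated z-row coefficients: x1: -3, x2: -42/5, x3: 0, x4: -11/5, s1: 0, s2: 3/5.
The most negative is -42/5 in column x2, so x2 would enter next.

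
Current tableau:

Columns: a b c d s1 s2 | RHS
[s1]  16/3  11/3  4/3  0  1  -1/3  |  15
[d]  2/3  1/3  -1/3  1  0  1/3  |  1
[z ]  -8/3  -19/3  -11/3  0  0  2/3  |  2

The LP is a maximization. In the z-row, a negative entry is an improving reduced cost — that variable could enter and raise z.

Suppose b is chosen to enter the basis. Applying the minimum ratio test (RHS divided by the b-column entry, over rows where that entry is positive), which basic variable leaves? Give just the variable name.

d

Ratios: row 1 (s1): 15/(11/3) = 45/11; row 2 (d): 1/(1/3) = 3.
Minimum ratio 3 is in the d row, so d leaves.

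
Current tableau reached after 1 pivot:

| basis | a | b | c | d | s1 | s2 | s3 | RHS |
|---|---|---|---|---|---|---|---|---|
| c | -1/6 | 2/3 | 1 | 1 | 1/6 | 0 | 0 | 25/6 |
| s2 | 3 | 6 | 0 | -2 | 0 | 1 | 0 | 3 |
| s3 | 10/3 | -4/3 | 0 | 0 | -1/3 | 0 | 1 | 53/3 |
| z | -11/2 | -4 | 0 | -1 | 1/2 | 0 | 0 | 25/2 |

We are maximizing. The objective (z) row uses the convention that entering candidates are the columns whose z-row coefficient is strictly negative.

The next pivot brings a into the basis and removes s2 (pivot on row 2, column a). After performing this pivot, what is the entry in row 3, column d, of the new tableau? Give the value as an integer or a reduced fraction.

20/9

Pivot element is row 2, column a: 3.
Normalize row 2: new (row 2, d) = (-2)/3 = -2/3.
row 3 ← row 3 − (10/3)·(new row 2): 0 − (10/3)·(-2/3) = 20/9.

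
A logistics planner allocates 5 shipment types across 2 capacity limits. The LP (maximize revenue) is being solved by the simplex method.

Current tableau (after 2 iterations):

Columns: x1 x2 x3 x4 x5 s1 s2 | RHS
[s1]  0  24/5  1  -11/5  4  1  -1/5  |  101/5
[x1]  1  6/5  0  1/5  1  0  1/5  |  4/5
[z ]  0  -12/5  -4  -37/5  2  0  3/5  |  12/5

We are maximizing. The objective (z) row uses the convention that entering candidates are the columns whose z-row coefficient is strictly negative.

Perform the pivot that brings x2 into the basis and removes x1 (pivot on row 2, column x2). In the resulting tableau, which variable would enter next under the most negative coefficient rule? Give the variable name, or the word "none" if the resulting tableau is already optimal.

Pivot element 6/5. New z-row = old z-row − (-12/5)·(row 2/(6/5)).
Updated z-row coefficients: x1: 2, x2: 0, x3: -4, x4: -7, x5: 4, s1: 0, s2: 1.
The most negative is -7 in column x4, so x4 would enter next.

x4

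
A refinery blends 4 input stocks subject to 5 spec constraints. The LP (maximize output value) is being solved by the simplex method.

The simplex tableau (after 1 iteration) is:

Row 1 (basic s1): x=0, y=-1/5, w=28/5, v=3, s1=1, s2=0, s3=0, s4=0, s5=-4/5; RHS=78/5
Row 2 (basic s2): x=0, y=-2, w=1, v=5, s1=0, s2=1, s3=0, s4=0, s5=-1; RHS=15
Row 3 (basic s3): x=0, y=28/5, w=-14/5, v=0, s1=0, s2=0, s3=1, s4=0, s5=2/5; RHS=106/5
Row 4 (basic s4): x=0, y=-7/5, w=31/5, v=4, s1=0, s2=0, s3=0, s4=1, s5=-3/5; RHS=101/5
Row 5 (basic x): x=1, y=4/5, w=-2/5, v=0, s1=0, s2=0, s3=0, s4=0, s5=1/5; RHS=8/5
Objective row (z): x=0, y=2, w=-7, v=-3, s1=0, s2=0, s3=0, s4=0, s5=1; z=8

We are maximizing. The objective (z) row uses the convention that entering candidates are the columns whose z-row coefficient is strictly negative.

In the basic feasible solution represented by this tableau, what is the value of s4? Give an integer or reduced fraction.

s4 is basic (row 4); its value is the RHS of that row: 101/5.

101/5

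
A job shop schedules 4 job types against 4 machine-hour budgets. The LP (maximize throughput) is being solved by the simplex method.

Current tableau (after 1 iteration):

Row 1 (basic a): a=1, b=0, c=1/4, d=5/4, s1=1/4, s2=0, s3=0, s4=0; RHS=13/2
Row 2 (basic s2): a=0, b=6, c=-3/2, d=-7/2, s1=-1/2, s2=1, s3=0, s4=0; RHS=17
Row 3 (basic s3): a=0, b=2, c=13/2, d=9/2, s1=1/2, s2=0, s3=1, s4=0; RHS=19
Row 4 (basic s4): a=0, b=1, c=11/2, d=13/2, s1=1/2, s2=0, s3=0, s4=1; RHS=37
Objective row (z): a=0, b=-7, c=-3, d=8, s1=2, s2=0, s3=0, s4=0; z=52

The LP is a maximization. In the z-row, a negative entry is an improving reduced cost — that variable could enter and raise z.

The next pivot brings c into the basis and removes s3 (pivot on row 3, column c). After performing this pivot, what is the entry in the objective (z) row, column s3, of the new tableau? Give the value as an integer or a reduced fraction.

Pivot element is row 3, column c: 13/2.
Normalize row 3: new (row 3, s3) = 1/(13/2) = 2/13.
z-row ← z-row − (-3)·(new row 3): 0 − (-3)·(2/13) = 6/13.

6/13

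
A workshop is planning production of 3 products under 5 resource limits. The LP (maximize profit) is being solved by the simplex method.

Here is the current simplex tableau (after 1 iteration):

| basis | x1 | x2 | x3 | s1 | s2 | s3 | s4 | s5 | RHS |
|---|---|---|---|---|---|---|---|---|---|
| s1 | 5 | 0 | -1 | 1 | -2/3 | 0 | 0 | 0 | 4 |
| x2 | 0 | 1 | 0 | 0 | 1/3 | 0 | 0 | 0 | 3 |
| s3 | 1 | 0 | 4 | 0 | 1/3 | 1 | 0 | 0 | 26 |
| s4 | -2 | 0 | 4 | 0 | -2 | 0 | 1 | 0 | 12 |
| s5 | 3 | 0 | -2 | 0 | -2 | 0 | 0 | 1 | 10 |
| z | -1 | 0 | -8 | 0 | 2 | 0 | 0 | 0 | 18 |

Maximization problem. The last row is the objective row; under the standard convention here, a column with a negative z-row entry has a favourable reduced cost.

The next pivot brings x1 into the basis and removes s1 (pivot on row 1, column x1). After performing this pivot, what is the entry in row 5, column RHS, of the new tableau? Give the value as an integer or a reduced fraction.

Pivot element is row 1, column x1: 5.
Normalize row 1: new (row 1, RHS) = 4/5 = 4/5.
row 5 ← row 5 − 3·(new row 1): 10 − 3·(4/5) = 38/5.

38/5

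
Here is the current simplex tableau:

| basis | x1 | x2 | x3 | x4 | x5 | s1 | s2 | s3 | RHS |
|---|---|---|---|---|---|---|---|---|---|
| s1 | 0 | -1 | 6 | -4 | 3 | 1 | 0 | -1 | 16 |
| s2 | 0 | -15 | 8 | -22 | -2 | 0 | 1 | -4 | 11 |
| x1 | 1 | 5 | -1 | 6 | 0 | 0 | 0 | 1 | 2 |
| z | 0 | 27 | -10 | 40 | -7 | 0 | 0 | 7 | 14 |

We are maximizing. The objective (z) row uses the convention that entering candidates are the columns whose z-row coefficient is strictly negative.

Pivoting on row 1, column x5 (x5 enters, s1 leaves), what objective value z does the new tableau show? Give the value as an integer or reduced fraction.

Minimum ratio for x5: 16/3 = 16/3.
z changes by −(z-row coeff of x5)·ratio = −(-7)·(16/3) = 112/3.
New z = 14 + (112/3) = 154/3.

154/3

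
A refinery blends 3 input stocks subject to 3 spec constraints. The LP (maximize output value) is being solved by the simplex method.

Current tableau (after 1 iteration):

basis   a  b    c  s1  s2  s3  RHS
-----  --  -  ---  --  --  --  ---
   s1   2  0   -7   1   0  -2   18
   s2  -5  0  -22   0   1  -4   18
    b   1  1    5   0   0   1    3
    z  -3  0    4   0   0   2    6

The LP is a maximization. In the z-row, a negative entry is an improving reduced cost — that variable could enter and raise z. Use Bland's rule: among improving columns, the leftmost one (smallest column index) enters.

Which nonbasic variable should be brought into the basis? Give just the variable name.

a

Objective-row coefficients: a: -3, b: 0, c: 4, s1: 0, s2: 0, s3: 2.
Improving columns: a. Bland's rule picks the smallest column index → a.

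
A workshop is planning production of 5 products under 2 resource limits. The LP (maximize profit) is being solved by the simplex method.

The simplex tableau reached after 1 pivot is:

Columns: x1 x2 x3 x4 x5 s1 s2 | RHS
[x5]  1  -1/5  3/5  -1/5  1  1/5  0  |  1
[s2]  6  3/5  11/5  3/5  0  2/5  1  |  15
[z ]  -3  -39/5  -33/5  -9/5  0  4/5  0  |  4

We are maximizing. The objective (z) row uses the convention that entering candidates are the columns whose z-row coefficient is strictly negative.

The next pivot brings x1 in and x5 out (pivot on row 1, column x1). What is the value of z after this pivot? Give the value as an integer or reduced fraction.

Minimum ratio for x1: 1/1 = 1.
z changes by −(z-row coeff of x1)·ratio = −(-3)·1 = 3.
New z = 4 + 3 = 7.

7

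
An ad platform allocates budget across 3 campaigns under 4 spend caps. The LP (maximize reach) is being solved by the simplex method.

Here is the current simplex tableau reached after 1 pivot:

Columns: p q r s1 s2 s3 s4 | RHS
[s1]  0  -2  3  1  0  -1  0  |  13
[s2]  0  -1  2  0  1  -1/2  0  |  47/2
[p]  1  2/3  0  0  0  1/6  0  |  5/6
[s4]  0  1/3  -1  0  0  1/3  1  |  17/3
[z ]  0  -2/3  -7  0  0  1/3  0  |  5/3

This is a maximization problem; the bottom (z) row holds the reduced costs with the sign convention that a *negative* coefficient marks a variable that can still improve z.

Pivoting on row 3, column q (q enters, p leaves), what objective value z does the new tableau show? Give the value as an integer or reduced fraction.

5/2

Minimum ratio for q: (5/6)/(2/3) = 5/4.
z changes by −(z-row coeff of q)·ratio = −(-2/3)·(5/4) = 5/6.
New z = 5/3 + (5/6) = 5/2.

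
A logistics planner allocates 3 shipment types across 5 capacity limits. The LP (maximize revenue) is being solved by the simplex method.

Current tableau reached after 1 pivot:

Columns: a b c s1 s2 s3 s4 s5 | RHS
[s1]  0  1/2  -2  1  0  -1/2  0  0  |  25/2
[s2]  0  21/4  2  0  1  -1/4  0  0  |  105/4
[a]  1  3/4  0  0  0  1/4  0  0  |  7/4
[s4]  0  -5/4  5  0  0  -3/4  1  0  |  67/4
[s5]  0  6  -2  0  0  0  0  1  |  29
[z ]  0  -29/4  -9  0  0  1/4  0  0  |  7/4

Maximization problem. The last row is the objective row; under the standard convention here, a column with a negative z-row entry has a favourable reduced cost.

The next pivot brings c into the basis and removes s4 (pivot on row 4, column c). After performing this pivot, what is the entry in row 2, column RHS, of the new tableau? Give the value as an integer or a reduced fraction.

Pivot element is row 4, column c: 5.
Normalize row 4: new (row 4, RHS) = (67/4)/5 = 67/20.
row 2 ← row 2 − 2·(new row 4): 105/4 − 2·(67/20) = 391/20.

391/20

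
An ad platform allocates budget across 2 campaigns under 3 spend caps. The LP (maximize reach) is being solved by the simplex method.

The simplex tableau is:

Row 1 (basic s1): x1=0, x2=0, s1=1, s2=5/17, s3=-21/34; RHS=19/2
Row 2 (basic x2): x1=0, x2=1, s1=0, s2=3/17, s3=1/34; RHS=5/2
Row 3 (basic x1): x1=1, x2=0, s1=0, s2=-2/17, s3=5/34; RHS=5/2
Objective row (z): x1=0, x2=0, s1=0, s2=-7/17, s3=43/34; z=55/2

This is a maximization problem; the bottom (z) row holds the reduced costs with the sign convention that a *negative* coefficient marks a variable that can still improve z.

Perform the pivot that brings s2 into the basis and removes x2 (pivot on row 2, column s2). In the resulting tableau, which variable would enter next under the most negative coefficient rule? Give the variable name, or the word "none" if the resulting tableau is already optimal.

Pivot element 3/17. New z-row = old z-row − (-7/17)·(row 2/(3/17)).
Updated z-row coefficients: x1: 0, x2: 7/3, s1: 0, s2: 0, s3: 4/3.
No coefficient is strictly negative; the tableau after this pivot is optimal.

none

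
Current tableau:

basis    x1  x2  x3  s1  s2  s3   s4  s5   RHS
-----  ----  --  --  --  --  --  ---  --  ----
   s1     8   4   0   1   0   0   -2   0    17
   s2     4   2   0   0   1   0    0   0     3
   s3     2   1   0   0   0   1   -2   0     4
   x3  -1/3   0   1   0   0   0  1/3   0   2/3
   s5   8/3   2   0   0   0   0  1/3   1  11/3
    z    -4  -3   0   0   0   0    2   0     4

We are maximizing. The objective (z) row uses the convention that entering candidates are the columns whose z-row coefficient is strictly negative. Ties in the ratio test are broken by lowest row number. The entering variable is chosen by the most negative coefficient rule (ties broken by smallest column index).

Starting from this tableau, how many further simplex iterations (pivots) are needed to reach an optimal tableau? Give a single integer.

pivot: x1 in, s2 out → z = 7
pivot: x2 in, x1 out → z = 17/2
No improving column remains; optimal.

2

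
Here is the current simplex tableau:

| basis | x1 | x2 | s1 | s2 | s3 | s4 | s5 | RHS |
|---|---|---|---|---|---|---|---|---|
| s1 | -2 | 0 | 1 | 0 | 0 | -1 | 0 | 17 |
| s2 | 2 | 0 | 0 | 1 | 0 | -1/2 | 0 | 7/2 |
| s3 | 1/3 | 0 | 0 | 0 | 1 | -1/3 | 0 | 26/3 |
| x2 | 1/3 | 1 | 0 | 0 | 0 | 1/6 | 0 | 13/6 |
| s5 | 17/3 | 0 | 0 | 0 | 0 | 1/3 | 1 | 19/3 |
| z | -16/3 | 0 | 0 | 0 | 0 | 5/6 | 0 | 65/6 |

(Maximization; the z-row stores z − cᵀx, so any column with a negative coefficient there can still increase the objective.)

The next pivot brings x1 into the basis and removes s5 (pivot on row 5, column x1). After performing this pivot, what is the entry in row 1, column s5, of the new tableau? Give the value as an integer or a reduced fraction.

Pivot element is row 5, column x1: 17/3.
Normalize row 5: new (row 5, s5) = 1/(17/3) = 3/17.
row 1 ← row 1 − (-2)·(new row 5): 0 − (-2)·(3/17) = 6/17.

6/17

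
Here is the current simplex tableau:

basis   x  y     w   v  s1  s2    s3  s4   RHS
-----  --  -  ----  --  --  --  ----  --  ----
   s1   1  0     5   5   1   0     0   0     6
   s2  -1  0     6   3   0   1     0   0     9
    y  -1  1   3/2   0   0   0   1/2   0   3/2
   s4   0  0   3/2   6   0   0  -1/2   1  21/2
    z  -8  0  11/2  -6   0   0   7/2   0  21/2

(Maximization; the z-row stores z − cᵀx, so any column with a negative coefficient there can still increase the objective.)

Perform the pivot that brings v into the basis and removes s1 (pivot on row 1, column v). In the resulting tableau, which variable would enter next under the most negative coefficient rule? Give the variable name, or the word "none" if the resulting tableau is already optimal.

x

Pivot element 5. New z-row = old z-row − (-6)·(row 1/5).
Updated z-row coefficients: x: -34/5, y: 0, w: 23/2, v: 0, s1: 6/5, s2: 0, s3: 7/2, s4: 0.
The most negative is -34/5 in column x, so x would enter next.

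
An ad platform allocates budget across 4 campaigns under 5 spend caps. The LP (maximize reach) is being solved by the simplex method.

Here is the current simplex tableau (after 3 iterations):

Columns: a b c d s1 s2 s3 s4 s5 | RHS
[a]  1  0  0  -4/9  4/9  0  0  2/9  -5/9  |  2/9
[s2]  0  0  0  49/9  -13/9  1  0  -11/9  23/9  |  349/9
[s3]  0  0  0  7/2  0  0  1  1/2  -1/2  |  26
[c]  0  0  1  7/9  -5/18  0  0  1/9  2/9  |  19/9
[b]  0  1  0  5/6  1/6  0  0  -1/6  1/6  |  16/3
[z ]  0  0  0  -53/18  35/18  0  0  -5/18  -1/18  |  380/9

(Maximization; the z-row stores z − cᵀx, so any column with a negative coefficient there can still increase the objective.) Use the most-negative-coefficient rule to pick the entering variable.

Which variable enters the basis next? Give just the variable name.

Objective-row coefficients: a: 0, b: 0, c: 0, d: -53/18, s1: 35/18, s2: 0, s3: 0, s4: -5/18, s5: -1/18.
The most negative is -53/18 in column d, so d enters.

d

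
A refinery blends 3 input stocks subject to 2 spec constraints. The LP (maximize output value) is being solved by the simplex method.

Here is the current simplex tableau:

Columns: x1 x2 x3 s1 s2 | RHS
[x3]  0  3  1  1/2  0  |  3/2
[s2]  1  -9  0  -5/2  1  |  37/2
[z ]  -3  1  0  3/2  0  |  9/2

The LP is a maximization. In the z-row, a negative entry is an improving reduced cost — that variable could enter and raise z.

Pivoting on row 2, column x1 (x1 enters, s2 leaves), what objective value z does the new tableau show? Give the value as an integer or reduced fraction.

60

Minimum ratio for x1: (37/2)/1 = 37/2.
z changes by −(z-row coeff of x1)·ratio = −(-3)·(37/2) = 111/2.
New z = 9/2 + (111/2) = 60.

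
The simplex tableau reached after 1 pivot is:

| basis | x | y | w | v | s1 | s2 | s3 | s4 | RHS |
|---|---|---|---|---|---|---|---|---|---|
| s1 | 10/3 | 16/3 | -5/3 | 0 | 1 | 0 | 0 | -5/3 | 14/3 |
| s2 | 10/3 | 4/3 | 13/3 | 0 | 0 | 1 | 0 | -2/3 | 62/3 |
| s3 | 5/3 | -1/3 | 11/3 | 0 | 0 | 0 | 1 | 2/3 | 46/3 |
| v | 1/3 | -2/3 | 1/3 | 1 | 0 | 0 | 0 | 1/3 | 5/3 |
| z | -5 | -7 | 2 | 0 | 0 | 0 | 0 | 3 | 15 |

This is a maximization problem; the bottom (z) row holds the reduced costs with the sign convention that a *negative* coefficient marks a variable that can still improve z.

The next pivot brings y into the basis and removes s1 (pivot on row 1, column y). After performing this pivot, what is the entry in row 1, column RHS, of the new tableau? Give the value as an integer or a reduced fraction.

Pivot element is row 1, column y: 16/3.
Normalize row 1: new (row 1, RHS) = (14/3)/(16/3) = 7/8.
Row 1 is the pivot row, so the entry is 7/8.

7/8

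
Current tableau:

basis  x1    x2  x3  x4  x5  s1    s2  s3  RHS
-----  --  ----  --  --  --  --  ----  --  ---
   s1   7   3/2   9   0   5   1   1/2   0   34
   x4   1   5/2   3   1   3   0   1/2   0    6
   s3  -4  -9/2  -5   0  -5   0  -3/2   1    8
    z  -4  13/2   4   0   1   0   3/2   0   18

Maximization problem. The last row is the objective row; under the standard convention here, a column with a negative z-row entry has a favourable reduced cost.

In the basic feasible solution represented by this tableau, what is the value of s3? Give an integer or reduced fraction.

s3 is basic (row 3); its value is the RHS of that row: 8.

8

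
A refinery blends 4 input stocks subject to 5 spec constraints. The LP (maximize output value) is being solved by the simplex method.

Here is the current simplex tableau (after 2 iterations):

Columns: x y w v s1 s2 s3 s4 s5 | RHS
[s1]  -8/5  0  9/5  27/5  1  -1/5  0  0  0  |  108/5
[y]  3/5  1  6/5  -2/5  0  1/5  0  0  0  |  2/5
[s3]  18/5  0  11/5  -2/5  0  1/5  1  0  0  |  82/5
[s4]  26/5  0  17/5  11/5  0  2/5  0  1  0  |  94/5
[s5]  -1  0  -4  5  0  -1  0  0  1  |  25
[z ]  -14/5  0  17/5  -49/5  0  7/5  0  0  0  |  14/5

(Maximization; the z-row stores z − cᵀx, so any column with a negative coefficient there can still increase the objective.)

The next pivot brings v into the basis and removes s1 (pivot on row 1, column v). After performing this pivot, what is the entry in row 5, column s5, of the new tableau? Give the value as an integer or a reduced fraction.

1

Pivot element is row 1, column v: 27/5.
Normalize row 1: new (row 1, s5) = 0/(27/5) = 0.
row 5 ← row 5 − 5·(new row 1): 1 − 5·0 = 1.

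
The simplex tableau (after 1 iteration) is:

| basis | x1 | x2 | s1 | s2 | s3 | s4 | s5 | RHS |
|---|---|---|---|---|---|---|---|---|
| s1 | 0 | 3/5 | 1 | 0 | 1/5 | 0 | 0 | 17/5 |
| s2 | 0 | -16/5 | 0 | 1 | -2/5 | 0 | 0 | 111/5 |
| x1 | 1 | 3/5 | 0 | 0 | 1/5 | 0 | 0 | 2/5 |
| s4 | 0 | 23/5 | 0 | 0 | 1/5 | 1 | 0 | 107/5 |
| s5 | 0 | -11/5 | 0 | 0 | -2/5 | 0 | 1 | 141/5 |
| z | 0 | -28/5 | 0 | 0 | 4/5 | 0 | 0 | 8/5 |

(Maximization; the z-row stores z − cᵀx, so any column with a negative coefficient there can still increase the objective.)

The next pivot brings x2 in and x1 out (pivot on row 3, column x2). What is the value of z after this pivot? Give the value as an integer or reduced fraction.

Minimum ratio for x2: (2/5)/(3/5) = 2/3.
z changes by −(z-row coeff of x2)·ratio = −(-28/5)·(2/3) = 56/15.
New z = 8/5 + (56/15) = 16/3.

16/3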